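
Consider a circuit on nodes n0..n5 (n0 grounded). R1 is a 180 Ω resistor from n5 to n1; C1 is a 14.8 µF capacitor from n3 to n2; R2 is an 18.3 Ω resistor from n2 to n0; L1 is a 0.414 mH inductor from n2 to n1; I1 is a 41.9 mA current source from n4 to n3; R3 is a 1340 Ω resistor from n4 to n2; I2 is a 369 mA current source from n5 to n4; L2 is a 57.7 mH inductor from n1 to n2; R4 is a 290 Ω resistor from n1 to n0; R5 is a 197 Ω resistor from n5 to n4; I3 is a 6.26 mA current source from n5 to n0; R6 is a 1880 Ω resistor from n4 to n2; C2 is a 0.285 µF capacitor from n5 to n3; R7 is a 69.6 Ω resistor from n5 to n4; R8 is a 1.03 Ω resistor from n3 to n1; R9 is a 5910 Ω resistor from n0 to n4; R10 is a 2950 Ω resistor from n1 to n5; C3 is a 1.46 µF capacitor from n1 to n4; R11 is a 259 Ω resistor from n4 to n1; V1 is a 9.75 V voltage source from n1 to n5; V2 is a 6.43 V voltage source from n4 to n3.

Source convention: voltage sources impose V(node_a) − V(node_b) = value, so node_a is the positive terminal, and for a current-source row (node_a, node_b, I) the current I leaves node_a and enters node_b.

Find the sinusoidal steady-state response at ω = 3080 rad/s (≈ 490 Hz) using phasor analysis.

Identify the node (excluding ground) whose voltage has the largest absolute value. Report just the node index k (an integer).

5

Apply KCL at each of the 5 non-ground nodes and solve the resulting linear system.
Node n1: branches {R1, L1, L2, R4, R8, R10, C3, R11, V1} → V_1 = -0.1254-0.02118j
Node n2: branches {C1, R2, L1, R3, L2, R6} → V_2 = -0.1262+0.001521j
Node n3: branches {C1, I1, C2, R8, V2} → V_3 = -0.1080-0.05971j
Node n4: branches {I1, R3, I2, R5, R6, R7, R9, C3, R11, V2} → V_4 = 6.322-0.05971j
Node n5: branches {R1, I2, R5, I3, C2, R7, R10, V1} → V_5 = -9.875-0.02118j
Source currents: i(V1)=0.002814-0.007825j, i(V2)=-0.02222-0.02801j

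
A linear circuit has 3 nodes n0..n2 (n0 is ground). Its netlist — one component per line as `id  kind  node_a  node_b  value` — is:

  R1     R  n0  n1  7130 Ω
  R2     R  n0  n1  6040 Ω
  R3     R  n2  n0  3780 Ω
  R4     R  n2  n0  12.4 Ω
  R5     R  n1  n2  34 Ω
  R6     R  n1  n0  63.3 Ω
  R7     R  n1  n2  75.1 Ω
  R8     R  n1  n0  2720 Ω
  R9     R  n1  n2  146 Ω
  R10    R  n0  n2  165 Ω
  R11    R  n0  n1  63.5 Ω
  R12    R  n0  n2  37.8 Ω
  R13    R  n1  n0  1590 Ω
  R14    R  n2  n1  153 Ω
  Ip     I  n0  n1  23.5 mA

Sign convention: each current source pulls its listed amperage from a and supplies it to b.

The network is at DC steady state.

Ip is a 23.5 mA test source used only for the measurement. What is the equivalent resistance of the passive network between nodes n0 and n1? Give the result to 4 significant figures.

Apply KCL at each of the 2 non-ground nodes and solve the resulting linear system.
Node n1: branches {R1, R2, R5, R6, R7, R8, R9, R11, R13, R14, Ip} → V_1 = 0.3339
Node n2: branches {R3, R4, R5, R7, R9, R10, R12, R14} → V_2 = 0.1105

R_eq = 14.21 Ω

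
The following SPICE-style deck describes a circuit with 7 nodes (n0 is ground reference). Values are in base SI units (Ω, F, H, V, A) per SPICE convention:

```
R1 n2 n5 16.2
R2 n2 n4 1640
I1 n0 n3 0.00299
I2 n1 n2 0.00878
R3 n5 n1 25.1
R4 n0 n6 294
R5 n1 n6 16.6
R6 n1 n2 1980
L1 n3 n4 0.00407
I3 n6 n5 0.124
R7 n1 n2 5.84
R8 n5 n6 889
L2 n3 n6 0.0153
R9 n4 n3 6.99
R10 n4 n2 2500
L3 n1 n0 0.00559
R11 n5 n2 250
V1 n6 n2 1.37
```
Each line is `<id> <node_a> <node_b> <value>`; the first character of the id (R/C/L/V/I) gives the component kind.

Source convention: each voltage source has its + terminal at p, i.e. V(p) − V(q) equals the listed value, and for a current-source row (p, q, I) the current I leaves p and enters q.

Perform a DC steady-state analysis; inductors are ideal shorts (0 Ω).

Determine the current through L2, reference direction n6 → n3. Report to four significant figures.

-0.001607 A

Apply KCL at each of the 6 non-ground nodes and solve the resulting linear system.
Node n1: branches {I2, R3, R5, R6, R7, L3} → V_1 = 0.000
Node n2: branches {R1, R2, I2, R6, R7, R10, R11, V1} → V_2 = -0.4698
Node n3: branches {I1, L1, L2, R9} → V_3 = 0.9002
Node n4: branches {R2, L1, R9, R10} → V_4 = 0.9002
Node n5: branches {R1, R3, I3, R8, R11} → V_5 = 0.8823
Node n6: branches {R4, R5, I3, R8, L2, V1} → V_6 = 0.9002
Source currents: i(L1)=0.001383, i(L2)=0.001607, i(L3)=-7.205e-05, i(V1)=-0.1797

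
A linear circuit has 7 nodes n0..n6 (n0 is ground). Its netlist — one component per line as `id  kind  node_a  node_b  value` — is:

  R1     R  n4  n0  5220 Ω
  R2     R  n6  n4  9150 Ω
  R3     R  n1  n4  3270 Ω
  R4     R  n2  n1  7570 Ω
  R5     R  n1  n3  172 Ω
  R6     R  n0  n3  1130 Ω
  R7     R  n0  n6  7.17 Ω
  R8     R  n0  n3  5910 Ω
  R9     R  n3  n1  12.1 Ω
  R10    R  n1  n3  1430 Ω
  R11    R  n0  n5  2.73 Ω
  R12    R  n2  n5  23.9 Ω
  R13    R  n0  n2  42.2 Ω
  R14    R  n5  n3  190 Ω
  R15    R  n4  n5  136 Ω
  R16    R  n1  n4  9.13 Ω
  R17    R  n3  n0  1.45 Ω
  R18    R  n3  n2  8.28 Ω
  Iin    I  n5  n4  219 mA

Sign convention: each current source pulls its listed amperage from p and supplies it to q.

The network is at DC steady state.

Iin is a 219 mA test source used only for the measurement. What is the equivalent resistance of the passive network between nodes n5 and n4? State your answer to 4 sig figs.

R_eq = 20.25 Ω

MNA unknowns: 6 node voltages V₁..V_6
R1: Y=0.0001916 on G[4,0]
R2: Y=0.0001093 on G[6,4]
R3: Y=0.0003058 on G[1,4]
R4: Y=0.0001321 on G[2,1]
R5: Y=0.005814 on G[1,3]
R6: Y=0.0008850 on G[0,3]
R7: Y=0.1395 on G[0,6]
R8: Y=0.0001692 on G[0,3]
R9: Y=0.08264 on G[3,1]
R10: Y=0.0006993 on G[1,3]
R11: Y=0.3663 on G[0,5]
R12: Y=0.04184 on G[2,5]
R13: Y=0.02370 on G[0,2]
R14: Y=0.005263 on G[5,3]
R15: Y=0.007353 on G[4,5]
R16: Y=0.1095 on G[1,4]
R17: Y=0.6897 on G[3,0]
R18: Y=0.1208 on G[3,2]
Iin: z[5]−=0.219, z[4]+=0.219
solve → V1=2.305, V2=0.05208, V3=0.2312, V4=3.991, V5=-0.4427, V6=0.003125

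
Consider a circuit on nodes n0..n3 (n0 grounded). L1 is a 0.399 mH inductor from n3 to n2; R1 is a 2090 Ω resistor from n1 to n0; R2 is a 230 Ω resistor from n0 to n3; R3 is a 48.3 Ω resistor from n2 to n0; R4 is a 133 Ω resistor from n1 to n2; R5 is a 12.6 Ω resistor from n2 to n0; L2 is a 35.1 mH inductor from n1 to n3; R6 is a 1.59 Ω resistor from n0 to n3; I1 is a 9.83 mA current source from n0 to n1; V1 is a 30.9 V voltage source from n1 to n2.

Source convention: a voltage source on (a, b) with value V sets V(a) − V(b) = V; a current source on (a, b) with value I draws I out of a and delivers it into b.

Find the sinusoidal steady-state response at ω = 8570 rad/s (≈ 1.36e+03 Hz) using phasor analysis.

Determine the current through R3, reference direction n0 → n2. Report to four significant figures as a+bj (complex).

MNA unknowns: 3 node voltages V₁..V_3 plus 1 source current (V1)
L1: Y=0.000-0.2924j on G[3,2]
R1: Y=0.0004785+0.000j on G[1,0]
R2: Y=0.004348+0.000j on G[0,3]
R3: Y=0.02070+0.000j on G[2,0]
R4: Y=0.007519+0.000j on G[1,2]
R5: Y=0.07937+0.000j on G[2,0]
L2: Y=0.000-0.003324j on G[1,3]
R6: Y=0.6289+0.000j on G[0,3]
I1: z[0]−=0.00983, z[1]+=0.00983
V1: row V1−V2=30.9, i_V1 at 1,2
solve → V1=30.61+0.06947j, V2=-0.2861+0.06947j, V3=0.03760-0.01103j
aux → i_V1=-0.2374+0.1016j

0.005923-0.001438j A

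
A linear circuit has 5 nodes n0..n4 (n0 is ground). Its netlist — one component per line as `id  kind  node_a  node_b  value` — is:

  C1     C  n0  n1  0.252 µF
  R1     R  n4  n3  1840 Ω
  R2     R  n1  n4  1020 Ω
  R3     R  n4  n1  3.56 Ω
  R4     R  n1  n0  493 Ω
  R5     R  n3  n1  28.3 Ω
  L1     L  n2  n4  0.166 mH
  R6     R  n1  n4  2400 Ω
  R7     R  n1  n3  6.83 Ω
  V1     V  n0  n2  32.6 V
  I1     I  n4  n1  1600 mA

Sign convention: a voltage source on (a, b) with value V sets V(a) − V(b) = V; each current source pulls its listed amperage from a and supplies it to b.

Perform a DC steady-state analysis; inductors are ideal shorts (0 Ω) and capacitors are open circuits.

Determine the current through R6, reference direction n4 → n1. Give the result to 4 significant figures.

-0.002437 A

Element admittances at DC:
  Y(C1) = 0.000 S between n0,n1
  Y(R1) = 0.0005435 S between n4,n3
  Y(R2) = 0.0009804 S between n1,n4
  Y(R3) = 0.2809 S between n4,n1
  Y(R4) = 0.002028 S between n1,n0
  Y(R5) = 0.03534 S between n3,n1
  L1: short n2↔n4 (DC inductor)
  Y(R6) = 0.0004167 S between n1,n4
  Y(R7) = 0.1464 S between n1,n3
  V1: constraint V(n0)−V(n2) = 32.6
  I1: injects 1.6 A into n1 (from n4)
Assemble and solve the 6×6 MNA system:
  V(n1)=-26.75  V(n2)=-32.60  V(n3)=-26.77  V(n4)=-32.60
  i(L1)=-0.05426  i(V1)=-0.05426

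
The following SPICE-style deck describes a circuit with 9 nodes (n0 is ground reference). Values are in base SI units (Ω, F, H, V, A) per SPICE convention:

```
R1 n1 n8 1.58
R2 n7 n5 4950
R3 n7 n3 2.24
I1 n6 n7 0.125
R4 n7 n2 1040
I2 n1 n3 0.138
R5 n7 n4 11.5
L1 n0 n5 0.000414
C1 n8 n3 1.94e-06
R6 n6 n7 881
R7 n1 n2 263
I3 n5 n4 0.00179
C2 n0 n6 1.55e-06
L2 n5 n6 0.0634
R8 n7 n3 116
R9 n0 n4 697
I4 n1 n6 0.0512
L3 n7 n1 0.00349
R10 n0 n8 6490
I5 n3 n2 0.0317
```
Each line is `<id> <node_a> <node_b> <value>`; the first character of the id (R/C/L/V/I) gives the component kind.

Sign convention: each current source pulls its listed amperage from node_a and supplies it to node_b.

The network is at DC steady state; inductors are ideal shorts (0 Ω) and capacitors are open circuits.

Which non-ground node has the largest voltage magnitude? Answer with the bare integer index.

Element admittances at DC:
  Y(R1) = 0.6329 S between n1,n8
  Y(R2) = 0.0002020 S between n7,n5
  Y(R3) = 0.4464 S between n7,n3
  I1: injects 0.125 A into n7 (from n6)
  Y(R4) = 0.0009615 S between n7,n2
  I2: injects 0.138 A into n3 (from n1)
  Y(R5) = 0.08696 S between n7,n4
  L1: short n0↔n5 (DC inductor)
  Y(C1) = 0.000 S between n8,n3
  Y(R6) = 0.001135 S between n6,n7
  Y(R7) = 0.003802 S between n1,n2
  I3: injects 0.00179 A into n4 (from n5)
  Y(C2) = 0.000 S between n0,n6
  L2: short n5↔n6 (DC inductor)
  Y(R8) = 0.008621 S between n7,n3
  Y(R9) = 0.001435 S between n0,n4
  I4: injects 0.0512 A into n6 (from n1)
  L3: short n7↔n1 (DC inductor)
  Y(R10) = 0.0001541 S between n0,n8
  I5: injects 0.0317 A into n2 (from n3)
Assemble and solve the 11×11 MNA system:
  V(n1)=26.03  V(n2)=32.69  V(n3)=26.27  V(n4)=25.63  V(n5)=0.000  V(n6)=0.000  V(n7)=26.03  V(n8)=26.03
  i(L1)=0.04078  i(L2)=0.04425  i(L3)=0.1679

2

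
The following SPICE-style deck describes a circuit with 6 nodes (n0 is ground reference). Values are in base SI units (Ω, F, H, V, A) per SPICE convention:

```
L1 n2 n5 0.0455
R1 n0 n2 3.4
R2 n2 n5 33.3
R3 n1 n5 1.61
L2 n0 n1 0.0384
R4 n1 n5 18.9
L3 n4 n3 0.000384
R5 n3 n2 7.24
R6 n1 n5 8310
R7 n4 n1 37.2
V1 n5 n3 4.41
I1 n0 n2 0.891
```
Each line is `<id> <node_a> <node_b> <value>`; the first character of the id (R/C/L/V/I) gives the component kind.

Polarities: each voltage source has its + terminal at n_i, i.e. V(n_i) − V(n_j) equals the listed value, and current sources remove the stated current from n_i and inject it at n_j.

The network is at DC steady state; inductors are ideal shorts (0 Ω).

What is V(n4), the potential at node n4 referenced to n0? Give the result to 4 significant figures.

-3.396 V

Element admittances at DC:
  L1: short n2↔n5 (DC inductor)
  Y(R1) = 0.2941 S between n0,n2
  Y(R2) = 0.03003 S between n2,n5
  Y(R3) = 0.6211 S between n1,n5
  L2: short n0↔n1 (DC inductor)
  Y(R4) = 0.05291 S between n1,n5
  L3: short n4↔n3 (DC inductor)
  Y(R5) = 0.1381 S between n3,n2
  Y(R6) = 0.0001203 S between n1,n5
  Y(R7) = 0.02688 S between n4,n1
  V1: constraint V(n5)−V(n3) = 4.41
  I1: injects 0.891 A into n2 (from n0)
Assemble and solve the 9×9 MNA system:
  V(n1)=0.000  V(n2)=1.014  V(n3)=-3.396  V(n4)=-3.396  V(n5)=1.014
  i(L1)=-0.01649  i(L2)=-0.5926  i(L3)=0.09128  i(V1)=-0.7004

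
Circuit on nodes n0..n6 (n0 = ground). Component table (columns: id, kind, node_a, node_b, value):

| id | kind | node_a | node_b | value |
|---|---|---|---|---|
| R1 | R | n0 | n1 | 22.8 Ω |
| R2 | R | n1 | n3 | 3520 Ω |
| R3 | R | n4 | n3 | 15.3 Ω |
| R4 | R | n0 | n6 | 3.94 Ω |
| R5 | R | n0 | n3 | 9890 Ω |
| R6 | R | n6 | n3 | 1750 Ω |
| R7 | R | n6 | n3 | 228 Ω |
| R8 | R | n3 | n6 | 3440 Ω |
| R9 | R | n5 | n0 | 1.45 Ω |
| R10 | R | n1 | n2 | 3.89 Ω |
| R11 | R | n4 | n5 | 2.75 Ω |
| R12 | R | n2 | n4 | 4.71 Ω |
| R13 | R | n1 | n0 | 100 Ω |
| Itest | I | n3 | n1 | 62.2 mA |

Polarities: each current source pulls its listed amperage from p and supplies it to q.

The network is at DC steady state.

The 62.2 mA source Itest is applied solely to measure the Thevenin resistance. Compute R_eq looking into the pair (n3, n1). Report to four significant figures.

Element admittances at DC:
  Y(R1) = 0.04386 S between n0,n1
  Y(R2) = 0.0002841 S between n1,n3
  Y(R3) = 0.06536 S between n4,n3
  Y(R4) = 0.2538 S between n0,n6
  Y(R5) = 0.0001011 S between n0,n3
  Y(R6) = 0.0005714 S between n6,n3
  Y(R7) = 0.004386 S between n6,n3
  Y(R8) = 0.0002907 S between n3,n6
  Y(R9) = 0.6897 S between n5,n0
  Y(R10) = 0.2571 S between n1,n2
  Y(R11) = 0.3636 S between n4,n5
  Y(R12) = 0.2123 S between n2,n4
  Y(R13) = 0.01000 S between n1,n0
  Itest: injects 0.0622 A into n1 (from n3)
Assemble and solve the 6×6 MNA system:
  V(n1)=0.3269  V(n2)=0.1548  V(n3)=-0.9255  V(n4)=-0.05356  V(n5)=-0.01849  V(n6)=-0.01875

R_eq = 20.14 Ω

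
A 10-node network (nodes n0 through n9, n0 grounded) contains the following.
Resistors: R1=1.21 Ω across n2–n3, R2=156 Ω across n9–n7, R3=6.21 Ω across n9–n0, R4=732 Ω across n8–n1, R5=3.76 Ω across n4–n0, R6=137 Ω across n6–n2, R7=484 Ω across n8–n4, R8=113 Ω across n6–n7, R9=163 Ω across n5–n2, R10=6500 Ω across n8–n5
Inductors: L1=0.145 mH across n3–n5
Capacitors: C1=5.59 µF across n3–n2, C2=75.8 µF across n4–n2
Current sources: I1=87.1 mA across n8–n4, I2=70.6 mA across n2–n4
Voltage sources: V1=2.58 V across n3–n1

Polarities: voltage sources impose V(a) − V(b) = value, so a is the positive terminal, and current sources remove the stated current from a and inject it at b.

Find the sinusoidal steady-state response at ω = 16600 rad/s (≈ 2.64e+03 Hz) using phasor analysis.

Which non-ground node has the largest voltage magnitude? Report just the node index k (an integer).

8

MNA unknowns: 9 node voltages V₁..V_9 plus 1 source current (V1)
R1: Y=0.8264+0.000j on G[2,3]
R2: Y=0.006410+0.000j on G[9,7]
L1: Y=0.000-0.4155j on G[3,5]
R3: Y=0.1610+0.000j on G[9,0]
R4: Y=0.001366+0.000j on G[8,1]
R5: Y=0.2660+0.000j on G[4,0]
R6: Y=0.007299+0.000j on G[6,2]
C1: Y=0.000+0.09279j on G[3,2]
I1: z[8]−=0.0871, z[4]+=0.0871
R7: Y=0.002066+0.000j on G[8,4]
C2: Y=0.000+1.258j on G[4,2]
R8: Y=0.008850+0.000j on G[6,7]
R9: Y=0.006135+0.000j on G[5,2]
R10: Y=0.0001538+0.000j on G[8,5]
I2: z[2]−=0.0706, z[4]+=0.0706
V1: row V3−V1=2.58, i_V1 at 3,1
solve → V1=-2.622+0.08763j, V2=-0.0002190+0.08305j, V3=-0.04157+0.08763j, V4=1.998e-06-0.0007575j, V5=-0.04161+0.07889j, V6=-0.0001462+0.05545j, V7=-8.619e-05+0.03268j, V8=-25.29+0.03633j, V9=-3.299e-06+0.001251j
aux → i_V1=0.03097+7.008e-05j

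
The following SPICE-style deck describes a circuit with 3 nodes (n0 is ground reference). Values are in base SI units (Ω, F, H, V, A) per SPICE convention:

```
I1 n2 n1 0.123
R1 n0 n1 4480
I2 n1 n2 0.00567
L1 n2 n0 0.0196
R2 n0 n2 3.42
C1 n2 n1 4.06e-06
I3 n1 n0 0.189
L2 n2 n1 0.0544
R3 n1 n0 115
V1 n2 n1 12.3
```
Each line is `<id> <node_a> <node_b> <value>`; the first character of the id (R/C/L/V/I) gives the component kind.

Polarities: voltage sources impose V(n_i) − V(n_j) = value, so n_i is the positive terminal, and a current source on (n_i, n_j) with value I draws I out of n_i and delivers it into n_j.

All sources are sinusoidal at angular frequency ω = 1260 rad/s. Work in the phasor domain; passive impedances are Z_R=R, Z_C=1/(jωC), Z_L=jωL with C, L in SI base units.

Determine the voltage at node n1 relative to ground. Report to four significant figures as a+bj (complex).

Element admittances at ω=1260 rad/s:
  I1: injects 0.123 A into n1 (from n2)
  Y(R1) = 0.0002232+0.000j S between n0,n1
  I2: injects 0.00567 A into n2 (from n1)
  Y(L1) = 0.000-0.04049j S between n2,n0
  Y(R2) = 0.2924+0.000j S between n0,n2
  Y(C1) = 0.000+0.005116j S between n2,n1
  I3: injects 0.189 A into n0 (from n1)
  Y(L2) = 0.000-0.01459j S between n2,n1
  Y(R3) = 0.008696+0.000j S between n1,n0
  V1: constraint V(n2)−V(n1) = 12.3
Assemble and solve the 3×3 MNA system:
  V(n1)=-12.56-0.03474j  V(n2)=-0.2585-0.03474j
  i(V1)=-0.04034+0.1162j

-12.56-0.03474j V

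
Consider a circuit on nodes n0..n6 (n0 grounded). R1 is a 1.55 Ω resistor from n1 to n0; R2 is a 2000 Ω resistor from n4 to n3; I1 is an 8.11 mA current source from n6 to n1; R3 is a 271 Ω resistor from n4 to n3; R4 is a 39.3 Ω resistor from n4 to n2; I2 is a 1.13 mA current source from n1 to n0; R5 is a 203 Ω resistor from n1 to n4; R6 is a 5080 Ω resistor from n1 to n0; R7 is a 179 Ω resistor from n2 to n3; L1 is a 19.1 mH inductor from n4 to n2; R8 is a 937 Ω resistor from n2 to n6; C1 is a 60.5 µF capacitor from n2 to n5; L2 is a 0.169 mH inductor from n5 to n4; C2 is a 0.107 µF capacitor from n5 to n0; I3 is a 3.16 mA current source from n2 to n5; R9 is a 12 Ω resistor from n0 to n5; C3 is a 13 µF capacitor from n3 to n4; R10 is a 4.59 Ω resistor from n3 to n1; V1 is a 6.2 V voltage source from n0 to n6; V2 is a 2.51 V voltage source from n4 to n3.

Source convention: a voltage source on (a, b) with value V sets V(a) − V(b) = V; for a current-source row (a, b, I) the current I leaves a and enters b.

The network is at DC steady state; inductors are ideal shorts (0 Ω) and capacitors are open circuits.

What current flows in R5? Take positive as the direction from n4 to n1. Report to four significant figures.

Element admittances at DC:
  Y(R1) = 0.6452 S between n1,n0
  Y(R2) = 0.0005000 S between n4,n3
  I1: injects 0.00811 A into n1 (from n6)
  Y(R3) = 0.003690 S between n4,n3
  Y(R4) = 0.02545 S between n4,n2
  I2: injects 0.00113 A into n0 (from n1)
  Y(R5) = 0.004926 S between n1,n4
  Y(R6) = 0.0001969 S between n1,n0
  Y(R7) = 0.005587 S between n2,n3
  L1: short n4↔n2 (DC inductor)
  Y(R8) = 0.001067 S between n2,n6
  Y(C1) = 0.000 S between n2,n5
  L2: short n5↔n4 (DC inductor)
  Y(C2) = 0.000 S between n5,n0
  I3: injects 0.00316 A into n5 (from n2)
  Y(R9) = 0.08333 S between n0,n5
  Y(C3) = 0.000 S between n3,n4
  Y(R10) = 0.2179 S between n3,n1
  V1: constraint V(n0)−V(n6) = 6.2
  V2: constraint V(n4)−V(n3) = 2.51
Assemble and solve the 10×10 MNA system:
  V(n1)=-0.2096  V(n2)=1.607  V(n3)=-0.9034  V(n4)=1.607  V(n5)=1.607  V(n6)=-6.200
  i(L1)=0.02551  i(L2)=-0.1307  i(V1)=-0.0002215  i(V2)=-0.1757

0.008947 A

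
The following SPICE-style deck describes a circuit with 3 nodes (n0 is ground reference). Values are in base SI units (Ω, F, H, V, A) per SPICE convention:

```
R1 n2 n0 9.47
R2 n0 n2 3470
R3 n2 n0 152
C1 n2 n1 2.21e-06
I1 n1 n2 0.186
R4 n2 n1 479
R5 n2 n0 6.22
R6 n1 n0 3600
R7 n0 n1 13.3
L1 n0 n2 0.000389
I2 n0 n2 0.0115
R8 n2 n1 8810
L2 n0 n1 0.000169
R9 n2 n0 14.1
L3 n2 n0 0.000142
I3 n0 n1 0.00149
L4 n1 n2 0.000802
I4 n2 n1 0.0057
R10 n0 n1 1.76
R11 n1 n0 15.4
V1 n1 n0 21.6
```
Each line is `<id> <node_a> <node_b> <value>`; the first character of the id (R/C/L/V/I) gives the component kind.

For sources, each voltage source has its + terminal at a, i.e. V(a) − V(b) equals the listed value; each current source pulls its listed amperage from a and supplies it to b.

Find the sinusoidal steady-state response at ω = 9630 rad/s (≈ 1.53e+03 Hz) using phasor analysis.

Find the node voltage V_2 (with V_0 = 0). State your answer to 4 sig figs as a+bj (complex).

MNA unknowns: 2 node voltages V₁..V_2 plus 1 source current (V1)
R1: Y=0.1056+0.000j on G[2,0]
R2: Y=0.0002882+0.000j on G[0,2]
R3: Y=0.006579+0.000j on G[2,0]
C1: Y=0.000+0.02128j on G[2,1]
I1: z[1]−=0.186, z[2]+=0.186
R4: Y=0.002088+0.000j on G[2,1]
R5: Y=0.1608+0.000j on G[2,0]
R6: Y=0.0002778+0.000j on G[1,0]
R7: Y=0.07519+0.000j on G[0,1]
L1: Y=0.000-0.2669j on G[0,2]
I2: z[0]−=0.0115, z[2]+=0.0115
R8: Y=0.0001135+0.000j on G[2,1]
L2: Y=0.000-0.6145j on G[0,1]
R9: Y=0.07092+0.000j on G[2,0]
L3: Y=0.000-0.7313j on G[2,0]
I3: z[0]−=0.00149, z[1]+=0.00149
L4: Y=0.000-0.1295j on G[1,2]
I4: z[2]−=0.0057, z[1]+=0.0057
R10: Y=0.5682+0.000j on G[0,1]
R11: Y=0.06494+0.000j on G[1,0]
V1: row V1−V0=21.6, i_V1 at 1,0
solve → V1=21.60+0.000j, V2=1.985-0.4052j
aux → i_V1=-15.57+15.39j

1.985-0.4052j V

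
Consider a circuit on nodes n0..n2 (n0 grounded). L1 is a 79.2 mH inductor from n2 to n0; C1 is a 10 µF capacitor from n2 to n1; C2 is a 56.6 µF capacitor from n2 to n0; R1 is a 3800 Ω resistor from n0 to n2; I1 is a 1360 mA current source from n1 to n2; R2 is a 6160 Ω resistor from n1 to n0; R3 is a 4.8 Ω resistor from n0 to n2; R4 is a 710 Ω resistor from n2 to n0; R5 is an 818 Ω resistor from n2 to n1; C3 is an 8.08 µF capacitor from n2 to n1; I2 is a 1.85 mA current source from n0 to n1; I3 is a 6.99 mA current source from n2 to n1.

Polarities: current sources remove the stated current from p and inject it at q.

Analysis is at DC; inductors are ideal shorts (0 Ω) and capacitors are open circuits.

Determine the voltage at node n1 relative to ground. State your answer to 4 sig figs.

-975.7 V

Element admittances at DC:
  L1: short n2↔n0 (DC inductor)
  Y(C1) = 0.000 S between n2,n1
  Y(C2) = 0.000 S between n2,n0
  Y(R1) = 0.0002632 S between n0,n2
  I1: injects 1.36 A into n2 (from n1)
  Y(R2) = 0.0001623 S between n1,n0
  Y(R3) = 0.2083 S between n0,n2
  Y(R4) = 0.001408 S between n2,n0
  Y(R5) = 0.001222 S between n2,n1
  Y(C3) = 0.000 S between n2,n1
  I2: injects 0.00185 A into n1 (from n0)
  I3: injects 0.00699 A into n1 (from n2)
Assemble and solve the 3×3 MNA system:
  V(n1)=-975.7  V(n2)=0.000
  i(L1)=0.1602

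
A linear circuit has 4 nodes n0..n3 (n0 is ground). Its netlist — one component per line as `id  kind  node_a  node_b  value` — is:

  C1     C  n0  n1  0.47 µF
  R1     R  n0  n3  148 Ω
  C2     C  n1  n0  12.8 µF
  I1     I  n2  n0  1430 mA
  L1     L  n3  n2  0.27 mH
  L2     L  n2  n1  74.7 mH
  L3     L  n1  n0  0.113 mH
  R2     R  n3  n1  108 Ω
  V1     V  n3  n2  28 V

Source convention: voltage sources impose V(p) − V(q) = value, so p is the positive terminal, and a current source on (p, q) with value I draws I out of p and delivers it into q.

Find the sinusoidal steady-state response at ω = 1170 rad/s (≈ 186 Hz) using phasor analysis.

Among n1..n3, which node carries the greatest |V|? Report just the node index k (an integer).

MNA unknowns: 3 node voltages V₁..V_3 plus 1 source current (V1)
C1: Y=0.000+0.0005499j on G[0,1]
R1: Y=0.006757+0.000j on G[0,3]
C2: Y=0.000+0.01498j on G[1,0]
I1: z[2]−=1.43, z[0]+=1.43
L1: Y=0.000-3.166j on G[3,2]
L2: Y=0.000-0.01144j on G[2,1]
L3: Y=0.000-7.564j on G[1,0]
R2: Y=0.009259+0.000j on G[3,1]
V1: row V3−V2=28, i_V1 at 3,2
solve → V1=-0.04974-0.1449j, V2=-77.72-55.57j, V3=-49.72-55.57j
aux → i_V1=0.7958+89.52j

2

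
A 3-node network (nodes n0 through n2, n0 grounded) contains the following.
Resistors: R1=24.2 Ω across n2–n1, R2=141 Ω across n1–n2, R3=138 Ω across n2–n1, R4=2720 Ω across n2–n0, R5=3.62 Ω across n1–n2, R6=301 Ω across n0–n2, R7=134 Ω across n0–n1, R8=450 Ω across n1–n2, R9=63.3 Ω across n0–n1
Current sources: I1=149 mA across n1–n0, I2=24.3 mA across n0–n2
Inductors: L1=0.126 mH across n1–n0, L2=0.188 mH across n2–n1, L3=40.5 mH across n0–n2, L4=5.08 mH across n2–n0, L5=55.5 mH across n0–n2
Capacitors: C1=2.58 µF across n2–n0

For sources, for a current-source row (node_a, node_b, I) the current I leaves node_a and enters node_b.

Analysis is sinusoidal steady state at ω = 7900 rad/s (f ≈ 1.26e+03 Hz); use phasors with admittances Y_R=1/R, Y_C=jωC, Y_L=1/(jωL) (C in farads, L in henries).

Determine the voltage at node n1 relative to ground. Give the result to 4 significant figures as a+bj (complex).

MNA unknowns: 2 node voltages V₁..V_2
R1: Y=0.04132+0.000j on G[2,1]
I1: z[1]−=0.149, z[0]+=0.149
R2: Y=0.007092+0.000j on G[1,2]
R3: Y=0.007246+0.000j on G[2,1]
L1: Y=0.000-1.005j on G[1,0]
L2: Y=0.000-0.6733j on G[2,1]
C1: Y=0.000+0.02038j on G[2,0]
R4: Y=0.0003676+0.000j on G[2,0]
L3: Y=0.000-0.003125j on G[0,2]
L4: Y=0.000-0.02492j on G[2,0]
L5: Y=0.000-0.002281j on G[0,2]
R5: Y=0.2762+0.000j on G[1,2]
R6: Y=0.003322+0.000j on G[0,2]
R7: Y=0.007463+0.000j on G[0,1]
R8: Y=0.002222+0.000j on G[1,2]
R9: Y=0.01580+0.000j on G[0,1]
I2: z[0]−=0.0243, z[2]+=0.0243
solve → V1=-0.003302-0.1232j, V2=0.01105-0.09289j

-0.003302-0.1232j V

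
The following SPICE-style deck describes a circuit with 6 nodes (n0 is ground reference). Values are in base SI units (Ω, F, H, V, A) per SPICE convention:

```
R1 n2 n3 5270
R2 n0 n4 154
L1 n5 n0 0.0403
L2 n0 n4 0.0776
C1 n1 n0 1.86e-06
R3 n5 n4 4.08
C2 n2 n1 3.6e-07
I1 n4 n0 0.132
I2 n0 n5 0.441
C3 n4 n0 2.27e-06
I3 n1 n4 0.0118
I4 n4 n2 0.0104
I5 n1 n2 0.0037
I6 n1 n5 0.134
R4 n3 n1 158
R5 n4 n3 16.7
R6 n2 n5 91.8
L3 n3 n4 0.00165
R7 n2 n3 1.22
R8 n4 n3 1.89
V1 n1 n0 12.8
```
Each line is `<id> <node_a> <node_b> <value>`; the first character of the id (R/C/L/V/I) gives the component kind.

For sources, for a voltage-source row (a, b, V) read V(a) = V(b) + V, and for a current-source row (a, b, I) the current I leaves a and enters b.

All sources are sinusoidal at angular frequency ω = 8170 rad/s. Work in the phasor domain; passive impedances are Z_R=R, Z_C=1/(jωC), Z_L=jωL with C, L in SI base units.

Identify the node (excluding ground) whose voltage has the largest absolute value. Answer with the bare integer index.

5

MNA unknowns: 5 node voltages V₁..V_5 plus 1 source current (V1)
R1: Y=0.0001898+0.000j on G[2,3]
R2: Y=0.006494+0.000j on G[0,4]
L1: Y=0.000-0.003037j on G[5,0]
L2: Y=0.000-0.001577j on G[0,4]
C1: Y=0.000+0.01520j on G[1,0]
R3: Y=0.2451+0.000j on G[5,4]
C2: Y=0.000+0.002941j on G[2,1]
I1: z[4]−=0.132, z[0]+=0.132
I2: z[0]−=0.441, z[5]+=0.441
C3: Y=0.000+0.01855j on G[4,0]
I3: z[1]−=0.0118, z[4]+=0.0118
I4: z[4]−=0.0104, z[2]+=0.0104
I5: z[1]−=0.0037, z[2]+=0.0037
I6: z[1]−=0.134, z[5]+=0.134
R4: Y=0.006329+0.000j on G[3,1]
R5: Y=0.05988+0.000j on G[4,3]
R6: Y=0.01089+0.000j on G[2,5]
L3: Y=0.000-0.07418j on G[3,4]
R7: Y=0.8197+0.000j on G[2,3]
R8: Y=0.5291+0.000j on G[4,3]
V1: row V1−V0=12.8, i_V1 at 1,0
solve → V1=12.80+0.000j, V2=16.97-18.86j, V3=16.99-18.84j, V4=17.08-19.01j, V5=19.54-18.78j
aux → i_V1=-0.06752-0.3015j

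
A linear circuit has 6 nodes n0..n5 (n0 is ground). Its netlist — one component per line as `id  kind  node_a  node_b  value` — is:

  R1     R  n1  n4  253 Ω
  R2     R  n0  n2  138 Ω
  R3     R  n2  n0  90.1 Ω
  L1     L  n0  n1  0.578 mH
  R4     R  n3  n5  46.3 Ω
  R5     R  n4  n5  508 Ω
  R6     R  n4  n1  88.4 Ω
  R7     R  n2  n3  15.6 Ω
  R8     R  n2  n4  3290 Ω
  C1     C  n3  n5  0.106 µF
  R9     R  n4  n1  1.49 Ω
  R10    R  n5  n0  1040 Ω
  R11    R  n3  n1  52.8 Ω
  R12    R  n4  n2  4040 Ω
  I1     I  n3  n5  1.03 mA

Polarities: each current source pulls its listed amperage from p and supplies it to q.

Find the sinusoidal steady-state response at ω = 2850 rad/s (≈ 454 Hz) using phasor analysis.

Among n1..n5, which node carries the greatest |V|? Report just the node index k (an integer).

5

MNA unknowns: 5 node voltages V₁..V_5
R1: Y=0.003953+0.000j on G[1,4]
R2: Y=0.007246+0.000j on G[0,2]
R3: Y=0.01110+0.000j on G[2,0]
L1: Y=0.000-0.6071j on G[0,1]
R4: Y=0.02160+0.000j on G[3,5]
R5: Y=0.001969+0.000j on G[4,5]
R6: Y=0.01131+0.000j on G[4,1]
R7: Y=0.06410+0.000j on G[2,3]
R8: Y=0.0003040+0.000j on G[2,4]
C1: Y=0.000+0.0003021j on G[3,5]
R9: Y=0.6711+0.000j on G[4,1]
R10: Y=0.0009615+0.000j on G[5,0]
R11: Y=0.01894+0.000j on G[3,1]
R12: Y=0.0002475+0.000j on G[4,2]
I1: z[3]−=0.00103, z[5]+=0.00103
solve → V1=4.777e-07+1.755e-05j, V2=-0.002625+4.069e-05j, V3=-0.003400+5.254e-05j, V4=0.0001098+1.616e-05j, V5=0.03900-0.0004747j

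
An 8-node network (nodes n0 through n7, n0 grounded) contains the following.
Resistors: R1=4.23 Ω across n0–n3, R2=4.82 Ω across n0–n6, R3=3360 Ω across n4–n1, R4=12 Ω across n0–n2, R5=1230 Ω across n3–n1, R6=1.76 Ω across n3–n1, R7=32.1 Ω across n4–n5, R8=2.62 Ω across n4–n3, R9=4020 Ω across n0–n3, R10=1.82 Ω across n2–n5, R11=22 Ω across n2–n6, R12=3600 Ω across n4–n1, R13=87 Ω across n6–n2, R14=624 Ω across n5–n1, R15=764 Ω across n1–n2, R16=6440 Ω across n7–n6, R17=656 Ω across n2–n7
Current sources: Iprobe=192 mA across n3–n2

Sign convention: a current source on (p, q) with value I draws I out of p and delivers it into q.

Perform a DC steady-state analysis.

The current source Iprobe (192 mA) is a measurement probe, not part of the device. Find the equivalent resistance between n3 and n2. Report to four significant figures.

Element admittances at DC:
  Y(R1) = 0.2364 S between n0,n3
  Y(R2) = 0.2075 S between n0,n6
  Y(R3) = 0.0002976 S between n4,n1
  Y(R4) = 0.08333 S between n0,n2
  Y(R5) = 0.0008130 S between n3,n1
  Y(R6) = 0.5682 S between n3,n1
  Y(R7) = 0.03115 S between n4,n5
  Y(R8) = 0.3817 S between n4,n3
  Y(R9) = 0.0002488 S between n0,n3
  Y(R10) = 0.5495 S between n2,n5
  Y(R11) = 0.04545 S between n2,n6
  Y(R12) = 0.0002778 S between n4,n1
  Y(R13) = 0.01149 S between n6,n2
  Y(R14) = 0.001603 S between n5,n1
  Y(R15) = 0.001309 S between n1,n2
  Y(R16) = 0.0001553 S between n7,n6
  Y(R17) = 0.001524 S between n2,n7
  Iprobe: injects 0.192 A into n2 (from n3)
Assemble and solve the 7×7 MNA system:
  V(n1)=-0.5871  V(n2)=1.100  V(n3)=-0.5956  V(n4)=-0.4745  V(n5)=1.011  V(n6)=0.2374  V(n7)=1.020

R_eq = 8.832 Ω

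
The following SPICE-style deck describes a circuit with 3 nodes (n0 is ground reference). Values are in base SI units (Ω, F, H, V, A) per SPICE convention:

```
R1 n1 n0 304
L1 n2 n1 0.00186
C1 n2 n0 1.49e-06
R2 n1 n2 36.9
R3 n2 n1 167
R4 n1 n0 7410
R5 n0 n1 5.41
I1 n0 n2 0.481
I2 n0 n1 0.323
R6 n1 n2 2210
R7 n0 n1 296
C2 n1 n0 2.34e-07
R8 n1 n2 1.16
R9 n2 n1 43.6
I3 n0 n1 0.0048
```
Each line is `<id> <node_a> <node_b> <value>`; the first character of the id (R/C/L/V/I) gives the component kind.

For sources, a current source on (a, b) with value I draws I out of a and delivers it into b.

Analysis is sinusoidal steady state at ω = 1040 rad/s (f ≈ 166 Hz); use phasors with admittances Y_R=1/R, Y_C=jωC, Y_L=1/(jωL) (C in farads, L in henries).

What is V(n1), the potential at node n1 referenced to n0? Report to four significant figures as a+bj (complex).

MNA unknowns: 2 node voltages V₁..V_2
R1: Y=0.003289+0.000j on G[1,0]
L1: Y=0.000-0.5170j on G[2,1]
C1: Y=0.000+0.001550j on G[2,0]
R2: Y=0.02710+0.000j on G[1,2]
R3: Y=0.005988+0.000j on G[2,1]
R4: Y=0.0001350+0.000j on G[1,0]
R5: Y=0.1848+0.000j on G[0,1]
I1: z[0]−=0.481, z[2]+=0.481
I2: z[0]−=0.323, z[1]+=0.323
R6: Y=0.0004525+0.000j on G[1,2]
R7: Y=0.003378+0.000j on G[0,1]
C2: Y=0.000+0.0002434j on G[1,0]
R8: Y=0.8621+0.000j on G[1,2]
R9: Y=0.02294+0.000j on G[2,1]
I3: z[0]−=0.0048, z[1]+=0.0048
solve → V1=4.222-0.04274j, V2=4.623+0.1753j

4.222-0.04274j V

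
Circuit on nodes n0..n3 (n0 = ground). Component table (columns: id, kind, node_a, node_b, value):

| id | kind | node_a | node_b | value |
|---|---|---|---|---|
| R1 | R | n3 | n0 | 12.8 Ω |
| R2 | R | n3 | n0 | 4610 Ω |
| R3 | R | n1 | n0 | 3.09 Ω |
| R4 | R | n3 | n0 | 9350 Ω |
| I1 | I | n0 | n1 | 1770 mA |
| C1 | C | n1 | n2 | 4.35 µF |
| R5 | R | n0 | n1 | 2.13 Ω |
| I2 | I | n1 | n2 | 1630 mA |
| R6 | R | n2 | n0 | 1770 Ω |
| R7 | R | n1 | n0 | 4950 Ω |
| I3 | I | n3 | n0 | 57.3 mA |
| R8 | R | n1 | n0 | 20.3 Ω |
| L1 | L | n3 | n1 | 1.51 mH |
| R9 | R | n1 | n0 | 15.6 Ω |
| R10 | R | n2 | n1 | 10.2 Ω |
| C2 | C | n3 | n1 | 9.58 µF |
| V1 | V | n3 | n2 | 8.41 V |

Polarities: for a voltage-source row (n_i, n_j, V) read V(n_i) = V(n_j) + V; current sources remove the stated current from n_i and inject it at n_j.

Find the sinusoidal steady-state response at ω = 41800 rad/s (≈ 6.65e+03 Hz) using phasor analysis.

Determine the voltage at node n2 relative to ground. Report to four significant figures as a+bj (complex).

-3.375-2.685j V

Apply KCL at each of the 3 non-ground nodes and solve the resulting linear system.
Node n1: branches {R3, I1, C1, R5, I2, R7, R8, L1, R9, R10, C2} → V_1 = 1.455+0.2340j
Node n2: branches {C1, I2, R6, R10, V1} → V_2 = -3.375-2.685j
Node n3: branches {R1, R2, R4, I3, L1, C2, V1} → V_3 = 5.035-2.685j
Source currents: i(V1)=-1.575-1.166j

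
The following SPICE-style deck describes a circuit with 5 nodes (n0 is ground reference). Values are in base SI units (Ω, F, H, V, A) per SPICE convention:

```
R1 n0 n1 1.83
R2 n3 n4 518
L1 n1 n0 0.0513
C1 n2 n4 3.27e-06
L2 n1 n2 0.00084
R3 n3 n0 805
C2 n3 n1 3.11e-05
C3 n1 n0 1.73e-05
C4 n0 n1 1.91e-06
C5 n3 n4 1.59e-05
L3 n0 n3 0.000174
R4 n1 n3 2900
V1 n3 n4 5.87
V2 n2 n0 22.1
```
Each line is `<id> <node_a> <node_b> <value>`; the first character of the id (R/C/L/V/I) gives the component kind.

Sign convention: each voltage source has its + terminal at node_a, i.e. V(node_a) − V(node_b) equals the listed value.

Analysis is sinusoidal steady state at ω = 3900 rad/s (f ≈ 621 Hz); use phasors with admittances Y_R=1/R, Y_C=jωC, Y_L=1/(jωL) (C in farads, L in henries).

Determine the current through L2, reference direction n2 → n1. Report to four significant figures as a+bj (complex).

Element admittances at ω=3900 rad/s:
  Y(R1) = 0.5464+0.000j S between n0,n1
  Y(R2) = 0.001931+0.000j S between n3,n4
  Y(L1) = 0.000-0.004998j S between n1,n0
  Y(C1) = 0.000+0.01275j S between n2,n4
  Y(L2) = 0.000-0.3053j S between n1,n2
  Y(R3) = 0.001242+0.000j S between n3,n0
  Y(C2) = 0.000+0.1213j S between n3,n1
  Y(C3) = 0.000+0.06747j S between n1,n0
  Y(C4) = 0.000+0.007449j S between n0,n1
  Y(C5) = 0.000+0.06201j S between n3,n4
  Y(L3) = 0.000-1.474j S between n0,n3
  Y(R4) = 0.0003448+0.000j S between n1,n3
  V1: constraint V(n3)−V(n4) = 5.87
  V2: constraint V(n2)−V(n0) = 22.1
Assemble and solve the 6×6 MNA system:
  V(n1)=2.255-11.97j  V(n2)=22.10+0.000j  V(n3)=-0.4661+1.085j  V(n4)=-6.336+1.085j
  i(V1)=-0.02517-0.7266j  i(V2)=-3.668+5.695j

3.654-6.058j A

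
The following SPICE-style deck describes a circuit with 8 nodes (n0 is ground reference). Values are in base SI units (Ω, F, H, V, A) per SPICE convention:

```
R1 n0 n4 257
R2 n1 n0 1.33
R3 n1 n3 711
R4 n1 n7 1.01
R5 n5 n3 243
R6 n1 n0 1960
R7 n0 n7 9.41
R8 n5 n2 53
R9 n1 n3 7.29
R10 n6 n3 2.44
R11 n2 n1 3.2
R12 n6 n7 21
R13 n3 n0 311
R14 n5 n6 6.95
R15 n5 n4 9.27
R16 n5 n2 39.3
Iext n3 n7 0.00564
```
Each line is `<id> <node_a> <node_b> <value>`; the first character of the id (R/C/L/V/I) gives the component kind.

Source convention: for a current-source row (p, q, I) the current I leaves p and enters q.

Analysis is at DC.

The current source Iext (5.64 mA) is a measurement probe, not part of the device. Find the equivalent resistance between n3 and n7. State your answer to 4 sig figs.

Element admittances at DC:
  Y(R1) = 0.003891 S between n0,n4
  Y(R2) = 0.7519 S between n1,n0
  Y(R3) = 0.001406 S between n1,n3
  Y(R4) = 0.9901 S between n1,n7
  Y(R5) = 0.004115 S between n5,n3
  Y(R6) = 0.0005102 S between n1,n0
  Y(R7) = 0.1063 S between n0,n7
  Y(R8) = 0.01887 S between n5,n2
  Y(R9) = 0.1372 S between n1,n3
  Y(R10) = 0.4098 S between n6,n3
  Y(R11) = 0.3125 S between n2,n1
  Y(R12) = 0.04762 S between n6,n7
  Y(R13) = 0.003215 S between n3,n0
  Y(R14) = 0.1439 S between n5,n6
  Y(R15) = 0.1079 S between n5,n4
  Y(R16) = 0.02545 S between n5,n2
  Iext: injects 0.00564 A into n7 (from n3)
Assemble and solve the 7×7 MNA system:
  V(n1)=-0.0003292  V(n2)=-0.002415  V(n3)=-0.02646  V(n4)=-0.01653  V(n5)=-0.01712  V(n6)=-0.02183  V(n7)=0.003736

R_eq = 5.354 Ω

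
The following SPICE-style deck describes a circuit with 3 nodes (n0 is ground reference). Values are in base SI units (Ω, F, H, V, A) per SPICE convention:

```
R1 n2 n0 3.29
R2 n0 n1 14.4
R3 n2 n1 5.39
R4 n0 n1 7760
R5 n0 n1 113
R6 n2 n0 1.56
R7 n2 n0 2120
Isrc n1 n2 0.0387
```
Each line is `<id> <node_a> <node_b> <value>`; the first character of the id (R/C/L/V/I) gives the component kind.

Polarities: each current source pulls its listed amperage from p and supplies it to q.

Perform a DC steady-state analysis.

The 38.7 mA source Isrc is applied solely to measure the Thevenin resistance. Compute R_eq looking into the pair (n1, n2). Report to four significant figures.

R_eq = 3.877 Ω

Apply KCL at each of the 2 non-ground nodes and solve the resulting linear system.
Node n1: branches {R2, R3, R4, R5, Isrc} → V_1 = -0.1385
Node n2: branches {R1, R3, R6, R7, Isrc} → V_2 = 0.01149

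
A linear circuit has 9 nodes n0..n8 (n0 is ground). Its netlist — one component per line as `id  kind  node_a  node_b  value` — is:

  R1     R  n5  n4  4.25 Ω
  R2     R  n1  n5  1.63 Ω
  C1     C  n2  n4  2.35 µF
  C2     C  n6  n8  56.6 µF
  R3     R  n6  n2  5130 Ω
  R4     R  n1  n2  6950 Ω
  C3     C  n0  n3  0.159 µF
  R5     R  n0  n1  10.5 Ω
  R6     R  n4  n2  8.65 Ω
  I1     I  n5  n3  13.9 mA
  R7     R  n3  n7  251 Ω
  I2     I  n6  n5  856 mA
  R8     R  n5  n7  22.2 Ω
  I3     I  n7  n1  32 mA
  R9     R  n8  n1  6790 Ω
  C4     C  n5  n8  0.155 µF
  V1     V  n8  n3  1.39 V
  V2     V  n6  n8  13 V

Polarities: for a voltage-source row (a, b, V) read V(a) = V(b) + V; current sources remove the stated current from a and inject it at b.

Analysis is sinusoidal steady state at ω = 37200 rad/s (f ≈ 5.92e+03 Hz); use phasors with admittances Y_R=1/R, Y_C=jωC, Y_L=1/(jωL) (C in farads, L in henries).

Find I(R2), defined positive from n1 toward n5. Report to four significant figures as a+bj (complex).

-0.3546-0.1097j A

MNA unknowns: 8 node voltages V₁..V_8 plus 2 source currents (V1, V2)
R1: Y=0.2353+0.000j on G[5,4]
R2: Y=0.6135+0.000j on G[1,5]
C1: Y=0.000+0.08742j on G[2,4]
C2: Y=0.000+2.106j on G[6,8]
R3: Y=0.0001949+0.000j on G[6,2]
R4: Y=0.0001439+0.000j on G[1,2]
C3: Y=0.000+0.005915j on G[0,3]
R5: Y=0.09524+0.000j on G[0,1]
R6: Y=0.1156+0.000j on G[4,2]
I1: z[5]−=0.0139, z[3]+=0.0139
R7: Y=0.003984+0.000j on G[3,7]
I2: z[6]−=0.856, z[5]+=0.856
R8: Y=0.04505+0.000j on G[5,7]
I3: z[7]−=0.032, z[1]+=0.032
R9: Y=0.0001473+0.000j on G[8,1]
C4: Y=0.000+0.005766j on G[5,8]
V1: row V8−V3=1.39, i_V1 at 8,3
V2: row V6−V8=13, i_V2 at 6,8
solve → V1=4.025+1.250j, V2=4.634+1.558j, V3=-20.13+64.81j, V4=4.594+1.481j, V5=4.603+1.429j, V6=-5.742+64.81j, V7=1.940+6.579j, V8=-18.74+64.81j
aux → i_V1=-0.4852+0.1129j, i_V2=-0.8540-27.38j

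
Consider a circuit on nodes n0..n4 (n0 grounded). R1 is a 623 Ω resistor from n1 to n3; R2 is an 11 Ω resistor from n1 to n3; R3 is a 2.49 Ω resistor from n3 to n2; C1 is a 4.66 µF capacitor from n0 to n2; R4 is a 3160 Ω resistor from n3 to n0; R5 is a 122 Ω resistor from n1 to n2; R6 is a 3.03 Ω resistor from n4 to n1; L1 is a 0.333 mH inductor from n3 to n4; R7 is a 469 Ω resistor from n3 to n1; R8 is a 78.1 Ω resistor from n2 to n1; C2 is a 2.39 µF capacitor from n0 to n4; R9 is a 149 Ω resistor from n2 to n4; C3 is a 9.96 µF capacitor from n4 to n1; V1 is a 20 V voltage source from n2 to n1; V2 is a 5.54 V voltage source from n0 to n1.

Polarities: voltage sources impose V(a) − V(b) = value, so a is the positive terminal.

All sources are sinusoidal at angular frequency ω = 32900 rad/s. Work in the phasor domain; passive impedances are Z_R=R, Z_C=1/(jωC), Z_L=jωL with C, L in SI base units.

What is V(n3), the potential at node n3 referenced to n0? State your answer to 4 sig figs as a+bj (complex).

Element admittances at ω=32900 rad/s:
  Y(R1) = 0.001605+0.000j S between n1,n3
  Y(R2) = 0.09091+0.000j S between n1,n3
  Y(R3) = 0.4016+0.000j S between n3,n2
  Y(C1) = 0.000+0.1533j S between n0,n2
  Y(R4) = 0.0003165+0.000j S between n3,n0
  Y(R5) = 0.008197+0.000j S between n1,n2
  Y(R6) = 0.3300+0.000j S between n4,n1
  Y(L1) = 0.000-0.09128j S between n3,n4
  Y(R7) = 0.002132+0.000j S between n3,n1
  Y(R8) = 0.01280+0.000j S between n2,n1
  Y(C2) = 0.000+0.07863j S between n0,n4
  Y(R9) = 0.006711+0.000j S between n2,n4
  Y(C3) = 0.000+0.3277j S between n4,n1
  V1: constraint V(n2)−V(n1) = 20
  V2: constraint V(n0)−V(n1) = 5.54
Assemble and solve the 6×6 MNA system:
  V(n1)=-5.540+0.000j  V(n2)=14.46+0.000j  V(n3)=9.709+2.946j  V(n4)=-6.318-2.112j
  i(V1)=-2.467-1.048j  i(V2)=0.1691+1.721j

9.709+2.946j V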